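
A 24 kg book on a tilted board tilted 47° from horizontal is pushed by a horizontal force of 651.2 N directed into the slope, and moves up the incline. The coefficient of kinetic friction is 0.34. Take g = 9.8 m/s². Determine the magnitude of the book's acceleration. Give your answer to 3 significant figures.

The horizontal push has components F cos 47° = 651.2 × 0.6820 = 444.118 N up the incline and F sin 47° = 651.2 × 0.7314 = 476.288 N pressing into the surface.
The normal force is therefore N = mg cos 47° + F sin 47° = 160.406 + 476.288 = 636.694 N, and kinetic friction down the slope is μN = 0.34 × 636.694 = 216.476 N.
Along the incline: F cos 47° − mg sin 47° − μN = ma, so 444.118 − 172.025 − 216.476 = 24 a, giving a = 2.3174 m/s².

2.32 m/s²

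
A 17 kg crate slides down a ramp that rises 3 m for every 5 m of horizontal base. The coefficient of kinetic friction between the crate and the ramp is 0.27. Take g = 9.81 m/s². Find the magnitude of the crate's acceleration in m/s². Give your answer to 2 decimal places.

2.78 m/s²

Resolving the weight along the incline: the component pulling the crate down the slope is mg sin 30.96° = 17 × 9.81 × 0.5145 = 85.803 N, and the normal force is N = mg cos 30.96° = 17 × 9.81 × 0.8575 = 143.005 N.
Kinetic friction acts up the slope with magnitude f = μN = 0.27 × 143.005 = 38.611 N.
Net force along the incline is 85.803 − 38.611 = 47.192 N, so a = 47.192 / 17 = 2.7760 m/s².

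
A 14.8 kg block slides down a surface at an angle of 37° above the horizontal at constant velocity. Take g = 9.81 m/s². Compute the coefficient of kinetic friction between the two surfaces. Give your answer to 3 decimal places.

At constant velocity the net force along the incline is zero: mg sin 37° = μ mg cos 37°.
So μ = tan 37° = 0.6018 / 0.7986 = 0.7536.

0.754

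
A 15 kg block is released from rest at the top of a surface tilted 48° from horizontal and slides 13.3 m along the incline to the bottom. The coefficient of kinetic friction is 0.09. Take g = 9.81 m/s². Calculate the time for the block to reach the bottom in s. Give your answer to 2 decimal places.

1.99 s

The weight component along the incline is mg sin 48° = 109.354 N and the normal force is N = mg cos 48° = 98.463 N.
Friction up the slope is f = μN = 0.09 × 98.463 = 8.862 N, so the net downslope force is 109.354 − 8.862 = 100.492 N and a = 100.492 / 15 = 6.6995 m/s².
Starting from rest, L = ½at², so t = √(2L/a) = √(2 × 13.3 / 6.6995) = 1.9926 s.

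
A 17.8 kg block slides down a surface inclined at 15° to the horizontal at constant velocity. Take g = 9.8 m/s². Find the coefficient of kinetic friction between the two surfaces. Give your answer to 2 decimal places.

At constant velocity the net force along the incline is zero: mg sin 15° = μ mg cos 15°.
So μ = tan 15° = 0.2588 / 0.9659 = 0.2679.

0.27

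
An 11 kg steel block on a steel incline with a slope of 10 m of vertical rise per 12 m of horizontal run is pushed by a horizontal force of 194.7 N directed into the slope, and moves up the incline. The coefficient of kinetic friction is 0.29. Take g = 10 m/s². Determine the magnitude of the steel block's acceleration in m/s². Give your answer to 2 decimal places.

1.68 m/s²

The horizontal push has components F cos 39.81° = 194.7 × 0.7682 = 149.569 N up the incline and F sin 39.81° = 194.7 × 0.6402 = 124.647 N pressing into the surface.
The normal force is therefore N = mg cos 39.81° + F sin 39.81° = 84.502 + 124.647 = 209.149 N, and kinetic friction down the slope is μN = 0.29 × 209.149 = 60.653 N.
Along the incline: F cos 39.81° − mg sin 39.81° − μN = ma, so 149.569 − 70.422 − 60.653 = 11 a, giving a = 1.6813 m/s².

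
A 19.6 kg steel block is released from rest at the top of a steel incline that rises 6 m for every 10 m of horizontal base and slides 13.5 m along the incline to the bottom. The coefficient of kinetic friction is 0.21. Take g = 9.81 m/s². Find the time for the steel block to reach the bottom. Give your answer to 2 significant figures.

The weight component along the incline is mg sin 30.96° = 98.925 N and the normal force is N = mg cos 30.96° = 164.875 N.
Friction up the slope is f = μN = 0.21 × 164.875 = 34.624 N, so the net downslope force is 98.925 − 34.624 = 64.301 N and a = 64.301 / 19.6 = 3.2807 m/s².
Starting from rest, L = ½at², so t = √(2L/a) = √(2 × 13.5 / 3.2807) = 2.8688 s.

2.9 s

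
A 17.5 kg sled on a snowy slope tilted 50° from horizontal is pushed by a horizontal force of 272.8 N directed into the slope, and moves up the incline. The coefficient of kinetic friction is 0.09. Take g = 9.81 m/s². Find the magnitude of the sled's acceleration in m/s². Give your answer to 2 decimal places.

0.86 m/s²

The horizontal push has components F cos 50° = 272.8 × 0.6428 = 175.356 N up the incline and F sin 50° = 272.8 × 0.7660 = 208.965 N pressing into the surface.
The normal force is therefore N = mg cos 50° + F sin 50° = 110.353 + 208.965 = 319.318 N, and kinetic friction down the slope is μN = 0.09 × 319.318 = 28.739 N.
Along the incline: F cos 50° − mg sin 50° − μN = ma, so 175.356 − 131.503 − 28.739 = 17.5 a, giving a = 0.8637 m/s².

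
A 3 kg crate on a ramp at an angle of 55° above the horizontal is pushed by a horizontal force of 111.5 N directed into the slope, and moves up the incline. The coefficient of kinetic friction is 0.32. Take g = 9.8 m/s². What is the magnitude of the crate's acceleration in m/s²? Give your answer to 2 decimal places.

The horizontal push has components F cos 55° = 111.5 × 0.5736 = 63.956 N up the incline and F sin 55° = 111.5 × 0.8192 = 91.341 N pressing into the surface.
The normal force is therefore N = mg cos 55° + F sin 55° = 16.864 + 91.341 = 108.205 N, and kinetic friction down the slope is μN = 0.32 × 108.205 = 34.626 N.
Along the incline: F cos 55° − mg sin 55° − μN = ma, so 63.956 − 24.084 − 34.626 = 3 a, giving a = 1.7487 m/s².

1.75 m/s²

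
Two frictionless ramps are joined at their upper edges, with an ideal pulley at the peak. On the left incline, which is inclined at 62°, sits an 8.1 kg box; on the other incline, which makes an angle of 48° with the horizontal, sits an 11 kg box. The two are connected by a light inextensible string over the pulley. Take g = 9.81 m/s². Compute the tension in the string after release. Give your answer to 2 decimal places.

74.41 N

Resolve each weight along its own incline: the 8.1 kg mass has component 8.1 × 9.81 × sin 62° = 70.160 N down its slope, and the 11 kg mass has 11 × 9.81 × sin 48° = 80.193 N down its slope.
The 11 kg side's 80.193 N exceeds the other side's 70.160 N, so that mass slides down and the 8.1 kg mass slides up. Taking that direction as positive, Newton's second law for the whole system gives 80.193 − 70.160 = (8.1 + 11) a, so a = 10.033 / 19.1 = 0.5253 m/s².
For the 8.1 kg mass (up-slope positive): T − 70.160 = 8.1 × 0.5253, so T = 74.415 N.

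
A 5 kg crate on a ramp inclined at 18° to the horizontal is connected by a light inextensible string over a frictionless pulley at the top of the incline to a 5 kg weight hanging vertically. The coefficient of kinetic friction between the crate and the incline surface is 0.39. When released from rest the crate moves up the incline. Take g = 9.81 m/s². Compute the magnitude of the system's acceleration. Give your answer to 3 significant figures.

1.57 m/s²

For the crate on the incline: the weight component along the slope is m₁g sin 18° = 5 × 9.81 × 0.3090 = 15.156 N and the normal force is N = m₁g cos 18° = 46.649 N.
Kinetic friction opposes the crate's motion up the incline: f = μN = 0.39 × 46.649 = 18.193 N acting down the slope.
Newton's second law for the crate (up-slope positive): T − 15.156 − 18.193 = 5 a. For the hanging weight (downward positive): 5 × 9.81 − T = 5 a.
Adding the two equations eliminates T: 15.701 = 10 a, so a = 1.5701 m/s².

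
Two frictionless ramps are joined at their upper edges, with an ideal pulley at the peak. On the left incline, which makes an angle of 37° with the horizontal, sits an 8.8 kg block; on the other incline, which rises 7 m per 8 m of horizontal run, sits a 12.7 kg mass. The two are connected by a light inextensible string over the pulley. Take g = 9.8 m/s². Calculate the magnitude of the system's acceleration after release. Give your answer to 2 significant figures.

1.4 m/s²

Resolve each weight along its own incline: the 8.8 kg mass has component 8.8 × 9.8 × sin 37° = 51.901 N down its slope, and the 12.7 kg mass has 12.7 × 9.8 × sin 41.19° = 81.957 N down its slope.
The 12.7 kg side's 81.957 N exceeds the other side's 51.901 N, so that mass slides down and the 8.8 kg mass slides up. Taking that direction as positive, Newton's second law for the whole system gives 81.957 − 51.901 = (8.8 + 12.7) a, so a = 30.056 / 21.5 = 1.3980 m/s².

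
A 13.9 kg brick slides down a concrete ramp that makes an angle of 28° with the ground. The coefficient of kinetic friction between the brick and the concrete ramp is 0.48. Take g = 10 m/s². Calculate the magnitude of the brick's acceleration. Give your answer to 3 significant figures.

0.457 m/s²

Resolving the weight along the incline: the component pulling the brick down the slope is mg sin 28° = 13.9 × 10 × 0.4695 = 65.260 N, and the normal force is N = mg cos 28° = 13.9 × 10 × 0.8829 = 122.723 N.
Kinetic friction acts up the slope with magnitude f = μN = 0.48 × 122.723 = 58.907 N.
Net force along the incline is 65.260 − 58.907 = 6.353 N, so a = 6.353 / 13.9 = 0.4571 m/s².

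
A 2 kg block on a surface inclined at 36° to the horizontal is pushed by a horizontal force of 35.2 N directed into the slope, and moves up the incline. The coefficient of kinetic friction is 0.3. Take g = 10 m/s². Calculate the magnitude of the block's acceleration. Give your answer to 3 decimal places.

2.830 m/s²

The horizontal push has components F cos 36° = 35.2 × 0.8090 = 28.477 N up the incline and F sin 36° = 35.2 × 0.5878 = 20.691 N pressing into the surface.
The normal force is therefore N = mg cos 36° + F sin 36° = 16.180 + 20.691 = 36.871 N, and kinetic friction down the slope is μN = 0.3 × 36.871 = 11.061 N.
Along the incline: F cos 36° − mg sin 36° − μN = ma, so 28.477 − 11.756 − 11.061 = 2 a, giving a = 2.8300 m/s².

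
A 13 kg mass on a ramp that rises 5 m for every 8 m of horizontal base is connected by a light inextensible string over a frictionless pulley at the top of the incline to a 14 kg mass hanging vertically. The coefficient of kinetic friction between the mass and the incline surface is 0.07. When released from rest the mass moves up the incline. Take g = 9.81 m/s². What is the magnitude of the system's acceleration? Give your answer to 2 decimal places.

For the mass on the incline: the weight component along the slope is m₁g sin 32.01° = 13 × 9.81 × 0.5300 = 67.591 N and the normal force is N = m₁g cos 32.01° = 108.145 N.
Kinetic friction opposes the mass's motion up the incline: f = μN = 0.07 × 108.145 = 7.570 N acting down the slope.
Newton's second law for the mass (up-slope positive): T − 67.591 − 7.570 = 13 a. For the hanging mass (downward positive): 14 × 9.81 − T = 14 a.
Adding the two equations eliminates T: 62.179 = 27 a, so a = 2.3029 m/s².

2.30 m/s²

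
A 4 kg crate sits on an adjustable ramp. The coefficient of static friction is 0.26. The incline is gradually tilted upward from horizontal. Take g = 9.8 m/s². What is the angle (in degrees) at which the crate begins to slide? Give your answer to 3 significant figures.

At the threshold of sliding, static friction is at its maximum μ_s N and exactly balances the weight component along the incline: mg sin θ = μ_s mg cos θ.
Hence tan θ = μ_s = 0.26, so θ = arctan(0.26) = 14.5742°.

14.6°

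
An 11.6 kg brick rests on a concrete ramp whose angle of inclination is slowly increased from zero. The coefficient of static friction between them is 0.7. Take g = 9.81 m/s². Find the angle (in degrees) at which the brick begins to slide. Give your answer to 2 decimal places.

34.99°

At the threshold of sliding, static friction is at its maximum μ_s N and exactly balances the weight component along the incline: mg sin θ = μ_s mg cos θ.
Hence tan θ = μ_s = 0.7, so θ = arctan(0.7) = 34.9920°.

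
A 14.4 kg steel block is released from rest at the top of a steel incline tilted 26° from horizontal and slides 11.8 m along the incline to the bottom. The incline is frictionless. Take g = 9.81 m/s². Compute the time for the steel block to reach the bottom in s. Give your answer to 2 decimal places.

2.34 s

The weight component along the incline is mg sin 26° = 61.926 N and the normal force is N = mg cos 26° = 126.967 N.
With no friction, a = g sin 26° = 4.3004 m/s².
Starting from rest, L = ½at², so t = √(2L/a) = √(2 × 11.8 / 4.3004) = 2.3426 s.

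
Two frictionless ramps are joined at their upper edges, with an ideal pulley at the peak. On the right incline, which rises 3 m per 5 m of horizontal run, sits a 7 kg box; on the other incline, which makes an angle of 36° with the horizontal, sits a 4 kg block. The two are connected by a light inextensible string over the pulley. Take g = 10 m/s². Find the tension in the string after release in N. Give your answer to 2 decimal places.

28.06 N

Resolve each weight along its own incline: the 7 kg mass has component 7 × 10 × sin 30.96° = 36.015 N down its slope, and the 4 kg mass has 4 × 10 × sin 36° = 23.511 N down its slope.
The 7 kg side's 36.015 N exceeds the other side's 23.511 N, so that mass slides down and the 4 kg mass slides up. Taking that direction as positive, Newton's second law for the whole system gives 36.015 − 23.511 = (7 + 4) a, so a = 12.504 / 11 = 1.1367 m/s².
For the 4 kg mass (up-slope positive): T − 23.511 = 4 × 1.1367, so T = 28.058 N.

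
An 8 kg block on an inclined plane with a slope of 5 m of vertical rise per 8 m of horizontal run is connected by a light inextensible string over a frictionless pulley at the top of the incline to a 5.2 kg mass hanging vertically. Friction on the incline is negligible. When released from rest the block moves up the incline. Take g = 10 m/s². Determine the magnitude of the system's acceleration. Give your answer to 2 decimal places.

For the block on the incline: the weight component along the slope is m₁g sin 32.01° = 8 × 10 × 0.5300 = 42.400 N and the normal force is N = m₁g cos 32.01° = 67.840 N.
Newton's second law for the block (up-slope positive): T − 42.400 = 8 a. For the hanging mass (downward positive): 5.2 × 10 − T = 5.2 a.
Adding the two equations eliminates T: 9.600 = 13.2 a, so a = 0.7273 m/s².

0.73 m/s²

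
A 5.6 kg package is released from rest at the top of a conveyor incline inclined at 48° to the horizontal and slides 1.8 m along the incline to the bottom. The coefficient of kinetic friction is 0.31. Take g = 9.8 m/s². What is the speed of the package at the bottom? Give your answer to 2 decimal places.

The weight component along the incline is mg sin 48° = 40.784 N and the normal force is N = mg cos 48° = 36.722 N.
Friction up the slope is f = μN = 0.31 × 36.722 = 11.384 N, so the net downslope force is 40.784 − 11.384 = 29.400 N and a = 29.400 / 5.6 = 5.2500 m/s².
Starting from rest over a distance of 1.8 m, v² = 2aL = 2 × 5.2500 × 1.8 = 18.9000, so v = 4.3474 m/s.

4.35 m/s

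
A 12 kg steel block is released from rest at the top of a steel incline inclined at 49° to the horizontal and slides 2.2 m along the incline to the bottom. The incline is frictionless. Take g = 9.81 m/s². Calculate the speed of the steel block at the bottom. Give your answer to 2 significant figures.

The weight component along the incline is mg sin 49° = 88.844 N and the normal force is N = mg cos 49° = 77.231 N.
With no friction, a = g sin 49° = 7.4037 m/s².
Starting from rest over a distance of 2.2 m, v² = 2aL = 2 × 7.4037 × 2.2 = 32.5763, so v = 5.7076 m/s.

5.7 m/s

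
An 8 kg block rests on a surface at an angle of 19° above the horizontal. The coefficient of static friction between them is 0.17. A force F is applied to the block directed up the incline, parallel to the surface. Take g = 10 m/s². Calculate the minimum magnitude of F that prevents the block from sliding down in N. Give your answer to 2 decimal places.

13.19 N

The normal force is N = mg cos 19° = 75.641 N. With F at its minimum the block is on the verge of sliding down, so static friction is at its maximum μ_s N = 0.17 × 75.641 = 12.859 N and acts up the slope.
Equilibrium along the incline: F + μ_s N = mg sin 19°, so F = 26.045 − 12.859 = 13.186 N.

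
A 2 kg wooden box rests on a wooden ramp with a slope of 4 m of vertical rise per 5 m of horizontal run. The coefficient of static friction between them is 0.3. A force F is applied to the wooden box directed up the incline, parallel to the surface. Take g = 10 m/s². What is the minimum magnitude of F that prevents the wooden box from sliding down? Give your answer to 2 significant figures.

The normal force is N = mg cos 38.66° = 15.617 N. With F at its minimum the wooden box is on the verge of sliding down, so static friction is at its maximum μ_s N = 0.3 × 15.617 = 4.685 N and acts up the slope.
Equilibrium along the incline: F + μ_s N = mg sin 38.66°, so F = 12.494 − 4.685 = 7.809 N.

7.8 N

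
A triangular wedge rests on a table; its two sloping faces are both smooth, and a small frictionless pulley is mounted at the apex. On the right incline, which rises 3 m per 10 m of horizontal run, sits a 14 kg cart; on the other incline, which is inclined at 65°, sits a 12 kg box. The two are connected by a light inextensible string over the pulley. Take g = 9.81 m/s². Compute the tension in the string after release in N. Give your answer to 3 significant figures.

75.7 N

Resolve each weight along its own incline: the 14 kg mass has component 14 × 9.81 × sin 16.70° = 39.464 N down its slope, and the 12 kg mass has 12 × 9.81 × sin 65° = 106.691 N down its slope.
The 12 kg side's 106.691 N exceeds the other side's 39.464 N, so that mass slides down and the 14 kg mass slides up. Taking that direction as positive, Newton's second law for the whole system gives 106.691 − 39.464 = (14 + 12) a, so a = 67.227 / 26 = 2.5857 m/s².
For the 14 kg mass (up-slope positive): T − 39.464 = 14 × 2.5857, so T = 75.664 N.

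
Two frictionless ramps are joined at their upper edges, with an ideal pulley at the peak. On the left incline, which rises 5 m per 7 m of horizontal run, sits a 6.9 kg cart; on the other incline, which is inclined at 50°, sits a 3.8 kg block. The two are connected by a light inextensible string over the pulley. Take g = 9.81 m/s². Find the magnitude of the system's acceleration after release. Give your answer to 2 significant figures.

1.0 m/s²

Resolve each weight along its own incline: the 6.9 kg mass has component 6.9 × 9.81 × sin 35.54° = 39.343 N down its slope, and the 3.8 kg mass has 3.8 × 9.81 × sin 50° = 28.557 N down its slope.
The 6.9 kg side's 39.343 N exceeds the other side's 28.557 N, so that mass slides down and the 3.8 kg mass slides up. Taking that direction as positive, Newton's second law for the whole system gives 39.343 − 28.557 = (6.9 + 3.8) a, so a = 10.786 / 10.7 = 1.0080 m/s².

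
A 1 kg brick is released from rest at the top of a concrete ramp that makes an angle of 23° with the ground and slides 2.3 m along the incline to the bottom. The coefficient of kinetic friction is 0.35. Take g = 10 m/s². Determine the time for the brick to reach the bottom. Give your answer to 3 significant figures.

The weight component along the incline is mg sin 23° = 3.907 N and the normal force is N = mg cos 23° = 9.205 N.
Friction up the slope is f = μN = 0.35 × 9.205 = 3.222 N, so the net downslope force is 3.907 − 3.222 = 0.685 N and a = 0.685 / 1 = 0.6850 m/s².
Starting from rest, L = ½at², so t = √(2L/a) = √(2 × 2.3 / 0.6850) = 2.5914 s.

2.59 s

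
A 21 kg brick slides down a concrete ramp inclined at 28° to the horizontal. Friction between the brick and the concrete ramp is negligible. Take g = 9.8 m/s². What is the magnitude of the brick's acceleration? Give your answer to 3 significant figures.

Resolving the weight along the incline: the component pulling the brick down the slope is mg sin 28° = 21 × 9.8 × 0.4695 = 96.623 N, and the normal force is N = mg cos 28° = 21 × 9.8 × 0.8829 = 181.701 N.
With no friction the net force along the incline is 96.623 N, so a = g sin 28° = 96.623 / 21 = 4.6011 m/s².

4.60 m/s²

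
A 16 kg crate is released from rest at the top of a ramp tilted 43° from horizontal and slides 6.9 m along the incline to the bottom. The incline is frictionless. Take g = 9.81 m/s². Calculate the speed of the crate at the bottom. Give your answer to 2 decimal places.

9.61 m/s

The weight component along the incline is mg sin 43° = 107.046 N and the normal force is N = mg cos 43° = 114.793 N.
With no friction, a = g sin 43° = 6.6904 m/s².
Starting from rest over a distance of 6.9 m, v² = 2aL = 2 × 6.6904 × 6.9 = 92.3275, so v = 9.6087 m/s.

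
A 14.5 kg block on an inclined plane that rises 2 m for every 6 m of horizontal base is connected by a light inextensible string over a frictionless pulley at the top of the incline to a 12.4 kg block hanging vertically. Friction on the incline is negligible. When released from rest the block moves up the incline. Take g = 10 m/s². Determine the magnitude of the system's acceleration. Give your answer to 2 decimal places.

2.91 m/s²

For the block on the incline: the weight component along the slope is m₁g sin 18.43° = 14.5 × 10 × 0.3162 = 45.849 N and the normal force is N = m₁g cos 18.43° = 137.559 N.
Newton's second law for the block (up-slope positive): T − 45.849 = 14.5 a. For the hanging block (downward positive): 12.4 × 10 − T = 12.4 a.
Adding the two equations eliminates T: 78.151 = 26.9 a, so a = 2.9052 m/s².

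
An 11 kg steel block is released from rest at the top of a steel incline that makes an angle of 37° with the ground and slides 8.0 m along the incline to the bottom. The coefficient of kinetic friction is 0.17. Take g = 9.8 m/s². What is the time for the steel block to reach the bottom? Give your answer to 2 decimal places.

1.87 s

The weight component along the incline is mg sin 37° = 64.876 N and the normal force is N = mg cos 37° = 86.093 N.
Friction up the slope is f = μN = 0.17 × 86.093 = 14.636 N, so the net downslope force is 64.876 − 14.636 = 50.240 N and a = 50.240 / 11 = 4.5673 m/s².
Starting from rest, L = ½at², so t = √(2L/a) = √(2 × 8.0 / 4.5673) = 1.8717 s.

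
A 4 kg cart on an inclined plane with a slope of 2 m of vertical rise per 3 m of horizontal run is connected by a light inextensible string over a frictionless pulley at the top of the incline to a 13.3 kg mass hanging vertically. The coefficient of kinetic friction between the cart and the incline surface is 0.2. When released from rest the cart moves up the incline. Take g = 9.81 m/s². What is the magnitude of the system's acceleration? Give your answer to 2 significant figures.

For the cart on the incline: the weight component along the slope is m₁g sin 33.69° = 4 × 9.81 × 0.5547 = 21.766 N and the normal force is N = m₁g cos 33.69° = 32.650 N.
Kinetic friction opposes the cart's motion up the incline: f = μN = 0.2 × 32.650 = 6.530 N acting down the slope.
Newton's second law for the cart (up-slope positive): T − 21.766 − 6.530 = 4 a. For the hanging mass (downward positive): 13.3 × 9.81 − T = 13.3 a.
Adding the two equations eliminates T: 102.177 = 17.3 a, so a = 5.9062 m/s².

5.9 m/s²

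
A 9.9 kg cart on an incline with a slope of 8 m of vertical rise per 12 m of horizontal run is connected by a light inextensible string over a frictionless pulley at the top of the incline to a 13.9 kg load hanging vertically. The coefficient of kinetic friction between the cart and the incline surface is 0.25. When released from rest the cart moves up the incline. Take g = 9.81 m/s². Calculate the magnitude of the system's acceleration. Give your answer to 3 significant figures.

For the cart on the incline: the weight component along the slope is m₁g sin 33.69° = 9.9 × 9.81 × 0.5547 = 53.872 N and the normal force is N = m₁g cos 33.69° = 80.808 N.
Kinetic friction opposes the cart's motion up the incline: f = μN = 0.25 × 80.808 = 20.202 N acting down the slope.
Newton's second law for the cart (up-slope positive): T − 53.872 − 20.202 = 9.9 a. For the hanging load (downward positive): 13.9 × 9.81 − T = 13.9 a.
Adding the two equations eliminates T: 62.285 = 23.8 a, so a = 2.6170 m/s².

2.62 m/s²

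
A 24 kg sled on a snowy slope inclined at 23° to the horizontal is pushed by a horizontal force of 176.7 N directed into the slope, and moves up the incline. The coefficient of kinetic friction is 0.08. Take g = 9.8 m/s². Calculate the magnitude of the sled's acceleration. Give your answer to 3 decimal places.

The horizontal push has components F cos 23° = 176.7 × 0.9205 = 162.652 N up the incline and F sin 23° = 176.7 × 0.3907 = 69.037 N pressing into the surface.
The normal force is therefore N = mg cos 23° + F sin 23° = 216.502 + 69.037 = 285.539 N, and kinetic friction down the slope is μN = 0.08 × 285.539 = 22.843 N.
Along the incline: F cos 23° − mg sin 23° − μN = ma, so 162.652 − 91.893 − 22.843 = 24 a, giving a = 1.9965 m/s².

1.996 m/s²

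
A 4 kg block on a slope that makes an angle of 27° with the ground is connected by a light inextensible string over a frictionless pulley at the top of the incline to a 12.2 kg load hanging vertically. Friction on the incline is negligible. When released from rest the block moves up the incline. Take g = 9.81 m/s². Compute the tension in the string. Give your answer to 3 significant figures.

43.0 N

For the block on the incline: the weight component along the slope is m₁g sin 27° = 4 × 9.81 × 0.4540 = 17.815 N and the normal force is N = m₁g cos 27° = 34.963 N.
Newton's second law for the block (up-slope positive): T − 17.815 = 4 a. For the hanging load (downward positive): 12.2 × 9.81 − T = 12.2 a.
Adding the two equations eliminates T: 101.867 = 16.2 a, so a = 6.2881 m/s².
Then from the hanging load's equation, T = 12.2 × (9.81 − 6.2881) = 42.967 N.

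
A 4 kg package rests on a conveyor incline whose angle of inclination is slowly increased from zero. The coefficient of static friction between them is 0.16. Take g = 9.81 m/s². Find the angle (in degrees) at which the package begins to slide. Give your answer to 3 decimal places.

9.090°

At the threshold of sliding, static friction is at its maximum μ_s N and exactly balances the weight component along the incline: mg sin θ = μ_s mg cos θ.
Hence tan θ = μ_s = 0.16, so θ = arctan(0.16) = 9.0903°.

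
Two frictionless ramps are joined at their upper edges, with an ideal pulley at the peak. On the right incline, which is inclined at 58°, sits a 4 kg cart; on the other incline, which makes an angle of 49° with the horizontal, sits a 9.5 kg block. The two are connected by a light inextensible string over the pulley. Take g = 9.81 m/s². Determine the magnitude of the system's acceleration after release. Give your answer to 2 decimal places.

Resolve each weight along its own incline: the 4 kg mass has component 4 × 9.81 × sin 58° = 33.277 N down its slope, and the 9.5 kg mass has 9.5 × 9.81 × sin 49° = 70.335 N down its slope.
The 9.5 kg side's 70.335 N exceeds the other side's 33.277 N, so that mass slides down and the 4 kg mass slides up. Taking that direction as positive, Newton's second law for the whole system gives 70.335 − 33.277 = (4 + 9.5) a, so a = 37.058 / 13.5 = 2.7450 m/s².

2.75 m/s²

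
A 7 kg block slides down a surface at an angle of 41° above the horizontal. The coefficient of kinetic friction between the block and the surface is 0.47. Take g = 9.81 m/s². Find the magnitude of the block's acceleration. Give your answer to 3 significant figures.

Resolving the weight along the incline: the component pulling the block down the slope is mg sin 41° = 7 × 9.81 × 0.6561 = 45.054 N, and the normal force is N = mg cos 41° = 7 × 9.81 × 0.7547 = 51.825 N.
Kinetic friction acts up the slope with magnitude f = μN = 0.47 × 51.825 = 24.358 N.
Net force along the incline is 45.054 − 24.358 = 20.696 N, so a = 20.696 / 7 = 2.9566 m/s².

2.96 m/s²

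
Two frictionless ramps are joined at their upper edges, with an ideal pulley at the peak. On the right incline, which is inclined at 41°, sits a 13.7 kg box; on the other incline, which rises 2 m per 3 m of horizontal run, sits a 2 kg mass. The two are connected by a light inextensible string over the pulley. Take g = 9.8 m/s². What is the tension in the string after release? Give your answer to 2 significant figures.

Resolve each weight along its own incline: the 13.7 kg mass has component 13.7 × 9.8 × sin 41° = 88.082 N down its slope, and the 2 kg mass has 2 × 9.8 × sin 33.69° = 10.872 N down its slope.
The 13.7 kg side's 88.082 N exceeds the other side's 10.872 N, so that mass slides down and the 2 kg mass slides up. Taking that direction as positive, Newton's second law for the whole system gives 88.082 − 10.872 = (13.7 + 2) a, so a = 77.210 / 15.7 = 4.9178 m/s².
For the 2 kg mass (up-slope positive): T − 10.872 = 2 × 4.9178, so T = 20.708 N.

21 N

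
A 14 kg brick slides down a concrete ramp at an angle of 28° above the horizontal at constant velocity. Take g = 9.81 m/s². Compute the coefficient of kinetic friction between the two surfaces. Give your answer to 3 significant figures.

At constant velocity the net force along the incline is zero: mg sin 28° = μ mg cos 28°.
So μ = tan 28° = 0.4695 / 0.8829 = 0.5318.

0.532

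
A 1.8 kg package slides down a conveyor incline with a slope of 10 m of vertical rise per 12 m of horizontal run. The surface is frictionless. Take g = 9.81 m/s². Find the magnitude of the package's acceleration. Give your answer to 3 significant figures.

6.28 m/s²

Resolving the weight along the incline: the component pulling the package down the slope is mg sin 39.81° = 1.8 × 9.81 × 0.6402 = 11.305 N, and the normal force is N = mg cos 39.81° = 1.8 × 9.81 × 0.7682 = 13.565 N.
With no friction the net force along the incline is 11.305 N, so a = g sin 39.81° = 11.305 / 1.8 = 6.2806 m/s².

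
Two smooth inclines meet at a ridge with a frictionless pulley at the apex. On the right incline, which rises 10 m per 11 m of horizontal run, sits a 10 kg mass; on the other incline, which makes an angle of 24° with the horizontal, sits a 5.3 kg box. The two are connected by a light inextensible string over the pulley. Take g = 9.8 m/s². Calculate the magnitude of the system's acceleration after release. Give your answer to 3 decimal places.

Resolve each weight along its own incline: the 10 kg mass has component 10 × 9.8 × sin 42.27° = 65.922 N down its slope, and the 5.3 kg mass has 5.3 × 9.8 × sin 24° = 21.126 N down its slope.
The 10 kg side's 65.922 N exceeds the other side's 21.126 N, so that mass slides down and the 5.3 kg mass slides up. Taking that direction as positive, Newton's second law for the whole system gives 65.922 − 21.126 = (10 + 5.3) a, so a = 44.796 / 15.3 = 2.9278 m/s².

2.928 m/s²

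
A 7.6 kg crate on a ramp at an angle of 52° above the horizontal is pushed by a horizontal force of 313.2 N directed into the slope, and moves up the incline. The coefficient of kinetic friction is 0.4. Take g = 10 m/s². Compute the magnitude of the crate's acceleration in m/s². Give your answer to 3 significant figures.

2.04 m/s²

The horizontal push has components F cos 52° = 313.2 × 0.6157 = 192.837 N up the incline and F sin 52° = 313.2 × 0.7880 = 246.802 N pressing into the surface.
The normal force is therefore N = mg cos 52° + F sin 52° = 46.793 + 246.802 = 293.595 N, and kinetic friction down the slope is μN = 0.4 × 293.595 = 117.438 N.
Along the incline: F cos 52° − mg sin 52° − μN = ma, so 192.837 − 59.888 − 117.438 = 7.6 a, giving a = 2.0409 m/s².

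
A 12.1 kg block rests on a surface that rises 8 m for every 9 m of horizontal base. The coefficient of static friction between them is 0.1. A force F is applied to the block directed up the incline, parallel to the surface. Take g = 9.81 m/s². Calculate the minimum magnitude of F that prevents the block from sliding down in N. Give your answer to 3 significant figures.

The normal force is N = mg cos 41.63° = 88.718 N. With F at its minimum the block is on the verge of sliding down, so static friction is at its maximum μ_s N = 0.1 × 88.718 = 8.872 N and acts up the slope.
Equilibrium along the incline: F + μ_s N = mg sin 41.63°, so F = 78.861 − 8.872 = 69.989 N.

70.0 N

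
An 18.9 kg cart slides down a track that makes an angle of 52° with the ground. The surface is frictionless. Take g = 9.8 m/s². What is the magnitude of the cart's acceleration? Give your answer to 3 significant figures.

7.72 m/s²

Resolving the weight along the incline: the component pulling the cart down the slope is mg sin 52° = 18.9 × 9.8 × 0.7880 = 145.953 N, and the normal force is N = mg cos 52° = 18.9 × 9.8 × 0.6157 = 114.040 N.
With no friction the net force along the incline is 145.953 N, so a = g sin 52° = 145.953 / 18.9 = 7.7224 m/s².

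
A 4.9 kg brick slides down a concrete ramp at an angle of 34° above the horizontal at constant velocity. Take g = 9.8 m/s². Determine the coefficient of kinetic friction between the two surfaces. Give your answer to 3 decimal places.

0.675

At constant velocity the net force along the incline is zero: mg sin 34° = μ mg cos 34°.
So μ = tan 34° = 0.5592 / 0.8290 = 0.6745.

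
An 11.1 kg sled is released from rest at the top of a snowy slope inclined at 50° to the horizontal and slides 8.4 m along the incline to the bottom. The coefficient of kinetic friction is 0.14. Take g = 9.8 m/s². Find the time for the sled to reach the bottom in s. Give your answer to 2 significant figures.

1.6 s

The weight component along the incline is mg sin 50° = 83.330 N and the normal force is N = mg cos 50° = 69.922 N.
Friction up the slope is f = μN = 0.14 × 69.922 = 9.789 N, so the net downslope force is 83.330 − 9.789 = 73.541 N and a = 73.541 / 11.1 = 6.6253 m/s².
Starting from rest, L = ½at², so t = √(2L/a) = √(2 × 8.4 / 6.6253) = 1.5924 s.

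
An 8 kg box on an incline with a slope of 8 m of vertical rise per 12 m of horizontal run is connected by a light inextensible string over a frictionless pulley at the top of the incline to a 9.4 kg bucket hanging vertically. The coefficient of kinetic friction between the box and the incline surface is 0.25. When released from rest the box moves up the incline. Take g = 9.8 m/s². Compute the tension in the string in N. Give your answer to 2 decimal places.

74.66 N

For the box on the incline: the weight component along the slope is m₁g sin 33.69° = 8 × 9.8 × 0.5547 = 43.488 N and the normal force is N = m₁g cos 33.69° = 65.233 N.
Kinetic friction opposes the box's motion up the incline: f = μN = 0.25 × 65.233 = 16.308 N acting down the slope.
Newton's second law for the box (up-slope positive): T − 43.488 − 16.308 = 8 a. For the hanging bucket (downward positive): 9.4 × 9.8 − T = 9.4 a.
Adding the two equations eliminates T: 32.324 = 17.4 a, so a = 1.8577 m/s².
Then from the hanging bucket's equation, T = 9.4 × (9.8 − 1.8577) = 74.658 N.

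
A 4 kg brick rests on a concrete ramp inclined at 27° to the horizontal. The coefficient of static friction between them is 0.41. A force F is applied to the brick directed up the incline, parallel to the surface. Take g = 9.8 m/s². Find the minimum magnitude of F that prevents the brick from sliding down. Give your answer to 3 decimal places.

3.476 N

The normal force is N = mg cos 27° = 34.927 N. With F at its minimum the brick is on the verge of sliding down, so static friction is at its maximum μ_s N = 0.41 × 34.927 = 14.320 N and acts up the slope.
Equilibrium along the incline: F + μ_s N = mg sin 27°, so F = 17.796 − 14.320 = 3.476 N.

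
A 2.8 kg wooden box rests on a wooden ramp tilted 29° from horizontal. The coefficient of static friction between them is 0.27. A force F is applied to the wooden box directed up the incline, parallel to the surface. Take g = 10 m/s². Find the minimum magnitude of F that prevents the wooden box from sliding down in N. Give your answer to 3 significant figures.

The normal force is N = mg cos 29° = 24.489 N. With F at its minimum the wooden box is on the verge of sliding down, so static friction is at its maximum μ_s N = 0.27 × 24.489 = 6.612 N and acts up the slope.
Equilibrium along the incline: F + μ_s N = mg sin 29°, so F = 13.575 − 6.612 = 6.963 N.

6.96 N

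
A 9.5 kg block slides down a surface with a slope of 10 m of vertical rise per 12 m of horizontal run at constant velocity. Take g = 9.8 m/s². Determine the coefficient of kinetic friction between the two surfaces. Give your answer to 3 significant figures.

0.833

At constant velocity the net force along the incline is zero: mg sin 39.81° = μ mg cos 39.81°.
So μ = tan 39.81° = 0.6402 / 0.7682 = 0.8334.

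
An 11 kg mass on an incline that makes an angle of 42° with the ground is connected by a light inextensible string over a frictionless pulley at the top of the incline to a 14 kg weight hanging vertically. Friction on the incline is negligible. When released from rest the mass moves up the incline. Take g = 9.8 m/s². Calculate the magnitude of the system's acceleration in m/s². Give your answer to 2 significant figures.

For the mass on the incline: the weight component along the slope is m₁g sin 42° = 11 × 9.8 × 0.6691 = 72.129 N and the normal force is N = m₁g cos 42° = 80.111 N.
Newton's second law for the mass (up-slope positive): T − 72.129 = 11 a. For the hanging weight (downward positive): 14 × 9.8 − T = 14 a.
Adding the two equations eliminates T: 65.071 = 25 a, so a = 2.6028 m/s².

2.6 m/s²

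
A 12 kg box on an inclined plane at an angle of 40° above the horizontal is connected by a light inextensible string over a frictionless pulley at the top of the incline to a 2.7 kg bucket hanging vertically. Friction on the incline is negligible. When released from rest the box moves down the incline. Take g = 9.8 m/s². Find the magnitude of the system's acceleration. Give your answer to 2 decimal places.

For the box on the incline: the weight component along the slope is m₁g sin 40° = 12 × 9.8 × 0.6428 = 75.593 N and the normal force is N = m₁g cos 40° = 90.087 N.
Newton's second law for the box (down-slope positive): 75.593 − T = 12 a. For the hanging bucket (upward positive): T − 2.7 × 9.8 = 2.7 a.
Adding the two equations eliminates T: 49.133 = 14.7 a, so a = 3.3424 m/s².

3.34 m/s²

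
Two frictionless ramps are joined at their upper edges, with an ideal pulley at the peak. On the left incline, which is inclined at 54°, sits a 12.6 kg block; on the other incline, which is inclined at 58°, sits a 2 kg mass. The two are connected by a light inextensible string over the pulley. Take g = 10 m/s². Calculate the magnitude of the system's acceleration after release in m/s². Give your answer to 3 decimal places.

Resolve each weight along its own incline: the 12.6 kg mass has component 12.6 × 10 × sin 54° = 101.936 N down its slope, and the 2 kg mass has 2 × 10 × sin 58° = 16.961 N down its slope.
The 12.6 kg side's 101.936 N exceeds the other side's 16.961 N, so that mass slides down and the 2 kg mass slides up. Taking that direction as positive, Newton's second law for the whole system gives 101.936 − 16.961 = (12.6 + 2) a, so a = 84.975 / 14.6 = 5.8202 m/s².

5.820 m/s²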